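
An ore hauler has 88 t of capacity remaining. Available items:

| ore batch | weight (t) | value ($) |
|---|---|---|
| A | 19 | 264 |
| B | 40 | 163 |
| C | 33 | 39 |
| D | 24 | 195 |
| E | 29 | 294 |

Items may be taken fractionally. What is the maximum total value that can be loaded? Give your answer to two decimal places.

Order: A (264/19=13.89) > E (294/29=10.14) > D (195/24=8.12) > B (163/40=4.08) > C (39/33=1.18)
Fill: take A (19 @ 264) → take E (29 @ 294) → take D (24 @ 195) → take 16/40 of B → 65.20; 88/88 used.
Total value = 818.20

818.20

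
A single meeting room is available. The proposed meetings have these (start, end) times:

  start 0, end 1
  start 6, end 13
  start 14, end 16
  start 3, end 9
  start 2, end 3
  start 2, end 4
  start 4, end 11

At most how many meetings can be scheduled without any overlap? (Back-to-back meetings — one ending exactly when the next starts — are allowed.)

4

Sort by end time and greedily take each interval whose start is ≥ the last chosen end.
Sorted by end: (0,1)  (2,3)  (2,4)  (3,9)  (4,11)  (6,13)  (14,16)
take (0,1); take (2,3); take (3,9); take (14,16).
Selected 4 meetings.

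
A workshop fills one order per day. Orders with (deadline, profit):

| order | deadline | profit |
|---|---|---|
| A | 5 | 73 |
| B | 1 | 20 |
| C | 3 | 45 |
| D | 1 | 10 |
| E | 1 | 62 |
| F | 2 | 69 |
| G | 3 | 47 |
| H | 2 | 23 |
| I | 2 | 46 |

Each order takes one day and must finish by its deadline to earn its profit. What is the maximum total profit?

Sort by profit descending; place each in the latest free slot ≤ its deadline.
Profit order: A=73 F=69 E=62 G=47 I=46 C=45 H=23 B=20 D=10
Assign: A→slot 5, F→slot 2, E→slot 1, G→slot 3, I skipped, C skipped, H skipped, B skipped, D skipped.
Slots: [1:E] [2:F] [3:G] [5:A]
Profit = 62 + 69 + 47 + 73 = 251

251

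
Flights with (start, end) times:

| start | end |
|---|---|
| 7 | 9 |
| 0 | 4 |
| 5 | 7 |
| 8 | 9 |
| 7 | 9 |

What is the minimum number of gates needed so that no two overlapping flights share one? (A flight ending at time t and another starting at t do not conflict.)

starts: [0, 5, 7, 7, 8]
ends:   [4, 7, 9, 9, 9]
s0→1 e4→0 s5→1 e7→0 s7→1 s7→2 s8→3  — peak 3.

3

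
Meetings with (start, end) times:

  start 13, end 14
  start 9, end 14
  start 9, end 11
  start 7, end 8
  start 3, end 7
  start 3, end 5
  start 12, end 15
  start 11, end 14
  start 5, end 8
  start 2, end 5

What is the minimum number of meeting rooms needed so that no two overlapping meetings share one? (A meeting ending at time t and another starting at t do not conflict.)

4

The answer is the maximum number of intervals overlapping at any instant.
starts: [2, 3, 3, 5, 7, 9, 9, 11, 12, 13]
ends:   [5, 5, 7, 8, 8, 11, 14, 14, 14, 15]
s2→1 s3→2 s3→3 e5→2 e5→1 s5→2 e7→1 s7→2 e8→1 e8→0 s9→1 s9→2 e11→1 s11→2 s12→3 s13→4  — peak 4.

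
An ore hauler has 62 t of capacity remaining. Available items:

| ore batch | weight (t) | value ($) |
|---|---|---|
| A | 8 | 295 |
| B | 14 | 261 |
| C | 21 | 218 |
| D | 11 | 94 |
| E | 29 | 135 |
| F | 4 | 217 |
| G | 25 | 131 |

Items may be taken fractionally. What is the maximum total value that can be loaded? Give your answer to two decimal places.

1105.96

Sort by value per unit weight and fill in that order.
Ratios (sorted): F 54.25, A 36.88, B 18.64, C 10.38, D 8.55, G 5.24, E 4.66
take F (4 @ 217); take A (8 @ 295); take B (14 @ 261); take C (21 @ 218); take D (11 @ 94); take 4/25 of G → 20.96. Capacity used 62/62.
Total value = 1105.96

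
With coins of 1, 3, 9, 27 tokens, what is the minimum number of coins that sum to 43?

5

43 = 1×27 + 1×9 + 2×3 + 1×1
Total coins = 1 + 1 + 2 + 1 = 5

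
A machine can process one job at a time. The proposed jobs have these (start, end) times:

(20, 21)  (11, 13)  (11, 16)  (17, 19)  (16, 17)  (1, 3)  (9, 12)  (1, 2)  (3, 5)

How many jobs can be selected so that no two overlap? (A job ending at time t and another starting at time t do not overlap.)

6

By end time: (1,2), (1,3), (3,5), (9,12), (11,13), (11,16), (16,17), (17,19), (20,21).
Pick (1,2); next start ≥ 2 → (3,5); next start ≥ 5 → (9,12); next start ≥ 12 → (16,17); next start ≥ 17 → (17,19); next start ≥ 19 → (20,21).
Selected 6 jobs.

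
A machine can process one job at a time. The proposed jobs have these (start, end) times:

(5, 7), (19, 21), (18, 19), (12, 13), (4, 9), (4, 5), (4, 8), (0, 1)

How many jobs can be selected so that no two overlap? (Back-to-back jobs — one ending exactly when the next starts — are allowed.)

Sorted by end: (0,1)  (4,5)  (5,7)  (4,8)  (4,9)  (12,13)  (18,19)  (19,21)
take (0,1); take (4,5); take (5,7); skip (4,8); take (12,13); take (18,19); take (19,21).
Selected 6 jobs.

6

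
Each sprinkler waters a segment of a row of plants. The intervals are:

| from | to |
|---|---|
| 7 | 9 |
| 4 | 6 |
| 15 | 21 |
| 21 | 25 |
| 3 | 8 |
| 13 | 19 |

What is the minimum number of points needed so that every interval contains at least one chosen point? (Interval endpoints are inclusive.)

Sorted: [4,6] [3,8] [7,9] [13,19] [15,21] [21,25]
{[4,6],[3,8]} hit by 6; {[7,9]} hit by 9; {[13,19],[15,21]} hit by 19; {[21,25]} hit by 25.
Points: 6, 9, 19, 25 (4 total).

4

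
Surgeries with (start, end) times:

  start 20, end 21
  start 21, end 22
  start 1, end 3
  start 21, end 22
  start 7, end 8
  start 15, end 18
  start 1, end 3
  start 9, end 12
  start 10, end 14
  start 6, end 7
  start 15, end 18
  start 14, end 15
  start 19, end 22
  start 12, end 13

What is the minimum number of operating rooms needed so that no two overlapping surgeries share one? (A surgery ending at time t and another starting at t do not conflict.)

3

Count concurrent intervals with a sweep; the peak is the room count.
Events (time:±→running): 1:+→1 1:+→2 3:-→1 3:-→0 6:+→1 7:-→0 7:+→1 8:-→0 9:+→1 10:+→2 12:-→1 12:+→2 13:-→1 14:-→0 14:+→1 15:-→0 15:+→1 15:+→2 18:-→1 18:-→0 19:+→1 20:+→2 21:-→1 21:+→2 21:+→3 … peak 3.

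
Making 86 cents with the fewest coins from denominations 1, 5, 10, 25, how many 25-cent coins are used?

Use the largest denomination that fits, subtract, and repeat.
86 = 3×25 + 1×10 + 1×1
Count of 25: 3

3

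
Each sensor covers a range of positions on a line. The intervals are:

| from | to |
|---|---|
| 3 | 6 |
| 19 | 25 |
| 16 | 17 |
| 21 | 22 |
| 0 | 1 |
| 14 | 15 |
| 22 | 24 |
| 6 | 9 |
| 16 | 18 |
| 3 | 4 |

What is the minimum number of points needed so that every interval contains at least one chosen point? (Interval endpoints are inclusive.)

Sorted: [0,1] [3,4] [3,6] [6,9] [14,15] [16,17] [16,18] [21,22] [22,24] [19,25]
{[0,1]} hit by 1; {[3,4],[3,6]} hit by 4; {[6,9]} hit by 9; {[14,15]} hit by 15; {[16,17],[16,18]} hit by 17; {[21,22],[22,24],[19,25]} hit by 22.
Points: 1, 4, 9, 15, 17, 22 (6 total).

6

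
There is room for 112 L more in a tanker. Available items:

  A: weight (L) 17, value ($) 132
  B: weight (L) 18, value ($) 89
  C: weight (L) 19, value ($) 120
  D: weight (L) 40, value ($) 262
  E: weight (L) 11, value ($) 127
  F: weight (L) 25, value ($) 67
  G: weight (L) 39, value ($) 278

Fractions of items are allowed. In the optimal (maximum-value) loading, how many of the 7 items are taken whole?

Greedy by value/weight ratio, highest first.
Order: E (127/11=11.55) > A (132/17=7.76) > G (278/39=7.13) > D (262/40=6.55) > C (120/19=6.32) > B (89/18=4.94) > F (67/25=2.68)
Fill: take E (11 @ 127) → take A (17 @ 132) → take G (39 @ 278) → take D (40 @ 262) → take 5/19 of C → 31.58; 112/112 used.
4 item(s) taken whole; one partial (take 5/19 of C).

4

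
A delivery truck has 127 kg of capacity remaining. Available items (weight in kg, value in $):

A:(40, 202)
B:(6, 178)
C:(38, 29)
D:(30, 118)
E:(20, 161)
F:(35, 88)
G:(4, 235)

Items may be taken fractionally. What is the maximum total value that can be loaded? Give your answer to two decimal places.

Greedy by value/weight ratio, highest first.
Order: G (235/4=58.75) > B (178/6=29.67) > E (161/20=8.05) > A (202/40=5.05) > D (118/30=3.93) > F (88/35=2.51) > C (29/38=0.76)
Fill: take G (4 @ 235) → take B (6 @ 178) → take E (20 @ 161) → take A (40 @ 202) → take D (30 @ 118) → take 27/35 of F → 67.89; 127/127 used.
Total value = 961.89

961.89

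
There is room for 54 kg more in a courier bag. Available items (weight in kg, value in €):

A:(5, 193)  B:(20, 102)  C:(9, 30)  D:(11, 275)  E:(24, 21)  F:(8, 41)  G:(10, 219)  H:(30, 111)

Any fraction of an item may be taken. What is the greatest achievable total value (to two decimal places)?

830.00

Greedy by value/weight ratio, highest first.
Ratios (sorted): A 38.60, D 25.00, G 21.90, F 5.12, B 5.10, H 3.70, C 3.33, E 0.88
take A (5 @ 193); take D (11 @ 275); take G (10 @ 219); take F (8 @ 41); take B (20 @ 102). Capacity used 54/54.
Total value = 830.00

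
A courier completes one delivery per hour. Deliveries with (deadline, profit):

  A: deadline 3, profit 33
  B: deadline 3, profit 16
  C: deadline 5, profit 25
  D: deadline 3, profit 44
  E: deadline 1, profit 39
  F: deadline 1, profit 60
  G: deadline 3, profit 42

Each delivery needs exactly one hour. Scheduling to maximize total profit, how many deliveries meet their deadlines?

Sort by profit descending; place each in the latest free slot ≤ its deadline.
By profit: F(d1,60), D(d3,44), G(d3,42), E(d1,39), A(d3,33), C(d5,25), B(d3,16)
F→slot 1; D→slot 3; G→slot 2; E skipped; A skipped; C→slot 5; B skipped.
4 of 7 scheduled.

4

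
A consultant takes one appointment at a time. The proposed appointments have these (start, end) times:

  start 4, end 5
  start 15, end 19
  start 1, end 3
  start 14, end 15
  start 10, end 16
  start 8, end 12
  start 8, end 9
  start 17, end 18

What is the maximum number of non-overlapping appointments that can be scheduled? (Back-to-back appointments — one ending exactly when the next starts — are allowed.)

5

Sort by end time and greedily take each interval whose start is ≥ the last chosen end.
By end time: (1,3), (4,5), (8,9), (8,12), (14,15), (10,16), (17,18), (15,19).
Pick (1,3); next start ≥ 3 → (4,5); next start ≥ 5 → (8,9); next start ≥ 9 → (14,15); next start ≥ 15 → (17,18).
Selected 5 appointments.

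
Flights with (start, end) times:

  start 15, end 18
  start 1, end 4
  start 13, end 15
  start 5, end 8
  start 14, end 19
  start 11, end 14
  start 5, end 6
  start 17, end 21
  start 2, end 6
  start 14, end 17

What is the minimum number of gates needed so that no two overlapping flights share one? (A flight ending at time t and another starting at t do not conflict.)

starts: [1, 2, 5, 5, 11, 13, 14, 14, 15, 17]
ends:   [4, 6, 6, 8, 14, 15, 17, 18, 19, 21]
s1→1 s2→2 e4→1 s5→2 s5→3  — peak 3.

3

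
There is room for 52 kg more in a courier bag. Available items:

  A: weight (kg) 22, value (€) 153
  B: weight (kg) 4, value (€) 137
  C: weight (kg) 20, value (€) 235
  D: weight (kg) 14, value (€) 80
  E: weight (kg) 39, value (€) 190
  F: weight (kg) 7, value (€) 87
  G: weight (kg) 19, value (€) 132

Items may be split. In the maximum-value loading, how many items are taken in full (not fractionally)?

3

Order: B (137/4=34.25) > F (87/7=12.43) > C (235/20=11.75) > A (153/22=6.95) > G (132/19=6.95) > D (80/14=5.71) > E (190/39=4.87)
Fill: take B (4 @ 137) → take F (7 @ 87) → take C (20 @ 235) → take 21/22 of A → 146.05; 52/52 used.
3 item(s) taken whole; one partial (take 21/22 of A).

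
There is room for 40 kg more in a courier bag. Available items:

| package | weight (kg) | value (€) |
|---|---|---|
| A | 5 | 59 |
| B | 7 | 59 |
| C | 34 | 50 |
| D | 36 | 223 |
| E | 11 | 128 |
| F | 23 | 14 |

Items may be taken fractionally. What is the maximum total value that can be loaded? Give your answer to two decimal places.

351.31

Order: A (59/5=11.80) > E (128/11=11.64) > B (59/7=8.43) > D (223/36=6.19) > C (50/34=1.47) > F (14/23=0.61)
Fill: take A (5 @ 59) → take E (11 @ 128) → take B (7 @ 59) → take 17/36 of D → 105.31; 40/40 used.
Total value = 351.31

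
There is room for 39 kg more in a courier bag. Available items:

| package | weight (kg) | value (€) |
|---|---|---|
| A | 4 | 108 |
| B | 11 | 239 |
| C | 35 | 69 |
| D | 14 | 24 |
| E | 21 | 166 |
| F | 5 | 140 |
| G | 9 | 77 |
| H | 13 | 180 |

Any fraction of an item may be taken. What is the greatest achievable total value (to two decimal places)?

718.33

Ratios (sorted): F 28.00, A 27.00, B 21.73, H 13.85, G 8.56, E 7.90, C 1.97, D 1.71
take F (5 @ 140); take A (4 @ 108); take B (11 @ 239); take H (13 @ 180); take 6/9 of G → 51.33. Capacity used 39/39.
Total value = 718.33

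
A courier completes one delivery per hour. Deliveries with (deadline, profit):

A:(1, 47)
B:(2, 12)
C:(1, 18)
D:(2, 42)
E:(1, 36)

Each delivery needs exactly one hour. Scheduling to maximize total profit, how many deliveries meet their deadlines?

2

Sort by profit descending; place each in the latest free slot ≤ its deadline.
By profit: A(d1,47), D(d2,42), E(d1,36), C(d1,18), B(d2,12)
A→slot 1; D→slot 2; E skipped; C skipped; B skipped.
2 of 5 scheduled.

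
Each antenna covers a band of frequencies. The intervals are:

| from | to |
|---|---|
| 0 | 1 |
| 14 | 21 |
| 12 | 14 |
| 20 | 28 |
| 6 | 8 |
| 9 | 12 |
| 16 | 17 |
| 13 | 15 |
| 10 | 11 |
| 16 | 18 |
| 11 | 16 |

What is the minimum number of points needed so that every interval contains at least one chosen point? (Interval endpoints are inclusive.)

Sort by right endpoint; whenever an interval is uncovered, place a point at its right end.
Sorted: [0,1] [6,8] [10,11] [9,12] [12,14] [13,15] [11,16] [16,17] [16,18] [14,21] [20,28]
{[0,1]} hit by 1; {[6,8]} hit by 8; {[10,11],[9,12]} hit by 11; {[12,14],[13,15],[11,16]} hit by 14; {[16,17],[16,18],[14,21]} hit by 17; {[20,28]} hit by 28.
Points: 1, 8, 11, 14, 17, 28 (6 total).

6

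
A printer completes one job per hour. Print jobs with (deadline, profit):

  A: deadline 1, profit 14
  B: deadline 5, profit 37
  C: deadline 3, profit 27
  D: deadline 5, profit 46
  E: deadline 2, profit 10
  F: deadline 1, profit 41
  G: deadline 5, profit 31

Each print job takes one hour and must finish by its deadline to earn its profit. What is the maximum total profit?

182

Take jobs in profit order; each goes to the latest open slot no later than its deadline.
Profit order: D=46 F=41 B=37 G=31 C=27 A=14 E=10
Assign: D→slot 5, F→slot 1, B→slot 4, G→slot 3, C→slot 2, A skipped, E skipped.
Slots: [1:F] [2:C] [3:G] [4:B] [5:D]
Profit = 41 + 27 + 31 + 37 + 46 = 182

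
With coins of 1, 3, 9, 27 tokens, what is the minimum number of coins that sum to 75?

5

75 = 2×27 + 2×9 + 1×3
Total coins = 2 + 2 + 1 = 5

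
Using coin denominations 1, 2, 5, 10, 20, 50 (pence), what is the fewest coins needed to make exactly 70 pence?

Greedy: take as many of the largest coin as possible, then repeat with the remainder.
70 = 1×50 + 1×20
Total coins = 1 + 1 = 2

2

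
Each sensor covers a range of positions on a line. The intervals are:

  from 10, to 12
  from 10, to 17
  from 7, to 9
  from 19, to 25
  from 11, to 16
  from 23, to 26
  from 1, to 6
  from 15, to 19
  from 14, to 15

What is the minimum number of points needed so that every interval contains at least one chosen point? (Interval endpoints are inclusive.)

5

Sort by right endpoint; whenever an interval is uncovered, place a point at its right end.
Sorted: [1,6] [7,9] [10,12] [14,15] [11,16] [10,17] [15,19] [19,25] [23,26]
{[1,6]} hit by 6; {[7,9]} hit by 9; {[10,12]} hit by 12; {[14,15],[11,16],[10,17],[15,19]} hit by 15; {[19,25],[23,26]} hit by 25.
Points: 6, 9, 12, 15, 25 (5 total).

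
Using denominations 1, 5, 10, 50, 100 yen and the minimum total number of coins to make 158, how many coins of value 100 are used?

158 = 1×100 + 1×50 + 1×5 + 3×1
Count of 100: 1

1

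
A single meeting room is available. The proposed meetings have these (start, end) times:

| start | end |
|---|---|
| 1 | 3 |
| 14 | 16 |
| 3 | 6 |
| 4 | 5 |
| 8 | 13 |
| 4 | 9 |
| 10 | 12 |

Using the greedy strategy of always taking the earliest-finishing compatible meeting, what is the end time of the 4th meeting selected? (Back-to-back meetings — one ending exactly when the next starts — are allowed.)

16

Sorted by end: (1,3)  (4,5)  (3,6)  (4,9)  (10,12)  (8,13)  (14,16)
take (1,3); take (4,5); take (10,12); take (14,16).
Selected: (1,3) (4,5) (10,12) (14,16)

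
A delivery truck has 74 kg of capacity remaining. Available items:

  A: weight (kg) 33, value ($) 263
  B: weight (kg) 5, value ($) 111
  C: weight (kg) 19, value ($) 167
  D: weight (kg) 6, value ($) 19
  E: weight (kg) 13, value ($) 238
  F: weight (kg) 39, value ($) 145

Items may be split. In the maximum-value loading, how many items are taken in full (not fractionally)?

4

Ratios (sorted): B 22.20, E 18.31, C 8.79, A 7.97, F 3.72, D 3.17
take B (5 @ 111); take E (13 @ 238); take C (19 @ 167); take A (33 @ 263); take 4/39 of F → 14.87. Capacity used 74/74.
4 item(s) taken whole; one partial (take 4/39 of F).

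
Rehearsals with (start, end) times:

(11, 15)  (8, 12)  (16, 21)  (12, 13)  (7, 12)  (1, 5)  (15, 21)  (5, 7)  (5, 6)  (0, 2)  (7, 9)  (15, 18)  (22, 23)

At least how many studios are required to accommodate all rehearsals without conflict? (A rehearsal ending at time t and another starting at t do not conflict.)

3

The answer is the maximum number of intervals overlapping at any instant.
starts: [0, 1, 5, 5, 7, 7, 8, 11, 12, 15, 15, 16, 22]
ends:   [2, 5, 6, 7, 9, 12, 12, 13, 15, 18, 21, 21, 23]
s0→1 s1→2 e2→1 e5→0 s5→1 s5→2 e6→1 e7→0 s7→1 s7→2 s8→3  — peak 3.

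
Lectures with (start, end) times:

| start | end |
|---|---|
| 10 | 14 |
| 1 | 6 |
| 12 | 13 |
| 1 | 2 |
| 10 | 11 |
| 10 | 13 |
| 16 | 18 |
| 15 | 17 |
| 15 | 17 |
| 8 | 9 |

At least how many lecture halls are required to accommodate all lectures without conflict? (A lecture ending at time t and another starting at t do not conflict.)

starts: [1, 1, 8, 10, 10, 10, 12, 15, 15, 16]
ends:   [2, 6, 9, 11, 13, 13, 14, 17, 17, 18]
s1→1 s1→2 e2→1 e6→0 s8→1 e9→0 s10→1 s10→2 s10→3  — peak 3.

3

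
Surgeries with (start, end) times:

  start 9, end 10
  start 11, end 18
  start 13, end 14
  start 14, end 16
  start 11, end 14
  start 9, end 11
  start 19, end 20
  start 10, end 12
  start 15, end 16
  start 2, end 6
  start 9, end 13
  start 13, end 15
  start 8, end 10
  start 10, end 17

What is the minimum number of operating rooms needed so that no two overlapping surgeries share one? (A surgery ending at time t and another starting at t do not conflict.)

The answer is the maximum number of intervals overlapping at any instant.
starts: [2, 8, 9, 9, 9, 10, 10, 11, 11, 13, 13, 14, 15, 19]
ends:   [6, 10, 10, 11, 12, 13, 14, 14, 15, 16, 16, 17, 18, 20]
s2→1 e6→0 s8→1 s9→2 s9→3 s9→4 e10→3 e10→2 s10→3 s10→4 e11→3 s11→4 s11→5  — peak 5.

5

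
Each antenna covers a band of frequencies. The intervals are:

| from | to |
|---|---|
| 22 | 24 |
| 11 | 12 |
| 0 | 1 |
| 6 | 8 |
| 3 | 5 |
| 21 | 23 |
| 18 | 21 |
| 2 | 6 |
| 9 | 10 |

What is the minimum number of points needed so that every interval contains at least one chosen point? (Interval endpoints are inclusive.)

Process intervals by earliest right end; each time one isn't hit yet, stab at its right endpoint.
By right end: [0,1]  [3,5]  [2,6]  [6,8]  [9,10]  [11,12]  [18,21]  [21,23]  [22,24]
[0,1] uncovered → point at 1; [3,5] uncovered → point at 5; [6,8] uncovered → point at 8; [9,10] uncovered → point at 10; [11,12] uncovered → point at 12; [18,21] uncovered → point at 21; [22,24] uncovered → point at 24.
Points: 1, 5, 8, 10, 12, 21, 24 (7 total).

7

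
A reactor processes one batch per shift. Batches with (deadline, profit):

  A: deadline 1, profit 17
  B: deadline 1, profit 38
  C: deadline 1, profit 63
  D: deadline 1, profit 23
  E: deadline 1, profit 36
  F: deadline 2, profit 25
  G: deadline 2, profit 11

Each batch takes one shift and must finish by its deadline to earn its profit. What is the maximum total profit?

88

Sort by profit descending; place each in the latest free slot ≤ its deadline.
By profit: C(d1,63), B(d1,38), E(d1,36), F(d2,25), D(d1,23), A(d1,17), G(d2,11)
C→slot 1; B skipped; E skipped; F→slot 2; D skipped; A skipped; G skipped.
Profit = 63 + 25 = 88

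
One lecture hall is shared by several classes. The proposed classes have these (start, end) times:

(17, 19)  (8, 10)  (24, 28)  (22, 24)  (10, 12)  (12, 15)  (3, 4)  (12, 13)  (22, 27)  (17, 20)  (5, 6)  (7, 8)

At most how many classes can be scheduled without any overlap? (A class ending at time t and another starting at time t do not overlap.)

Sort by end time and greedily take each interval whose start is ≥ the last chosen end.
Sorted by end: (3,4)  (5,6)  (7,8)  (8,10)  (10,12)  (12,13)  (12,15)  (17,19)  (17,20)  (22,24)  (22,27)  (24,28)
take (3,4); take (5,6); take (7,8); take (8,10); take (10,12); take (12,13); take (17,19); take (22,24); skip (22,27); take (24,28).
Selected 9 classes.

9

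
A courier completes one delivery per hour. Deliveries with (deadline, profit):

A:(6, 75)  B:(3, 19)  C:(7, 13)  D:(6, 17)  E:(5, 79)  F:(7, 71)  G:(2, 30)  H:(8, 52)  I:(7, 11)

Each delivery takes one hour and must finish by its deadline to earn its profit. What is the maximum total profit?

356

Sort by profit descending; place each in the latest free slot ≤ its deadline.
Profit order: E=79 A=75 F=71 H=52 G=30 B=19 D=17 C=13 I=11
Assign: E→slot 5, A→slot 6, F→slot 7, H→slot 8, G→slot 2, B→slot 3, D→slot 4, C→slot 1, I skipped.
Slots: [1:C] [2:G] [3:B] [4:D] [5:E] [6:A] [7:F] [8:H]
Profit = 13 + 30 + 19 + 17 + 79 + 75 + 71 + 52 = 356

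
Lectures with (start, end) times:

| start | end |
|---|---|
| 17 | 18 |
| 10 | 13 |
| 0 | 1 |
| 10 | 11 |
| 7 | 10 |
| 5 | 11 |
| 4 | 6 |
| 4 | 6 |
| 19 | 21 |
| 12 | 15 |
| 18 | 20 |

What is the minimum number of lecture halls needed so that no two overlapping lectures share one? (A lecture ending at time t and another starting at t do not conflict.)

The answer is the maximum number of intervals overlapping at any instant.
starts: [0, 4, 4, 5, 7, 10, 10, 12, 17, 18, 19]
ends:   [1, 6, 6, 10, 11, 11, 13, 15, 18, 20, 21]
s0→1 e1→0 s4→1 s4→2 s5→3  — peak 3.

3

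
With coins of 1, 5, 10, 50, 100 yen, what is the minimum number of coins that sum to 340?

7

340 = 3×100 + 4×10
Total coins = 3 + 4 = 7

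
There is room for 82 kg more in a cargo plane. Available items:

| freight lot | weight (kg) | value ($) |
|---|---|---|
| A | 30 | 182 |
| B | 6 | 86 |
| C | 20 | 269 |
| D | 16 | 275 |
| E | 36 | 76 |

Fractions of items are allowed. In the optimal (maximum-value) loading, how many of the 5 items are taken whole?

Sort by value per unit weight and fill in that order.
Order: D (275/16=17.19) > B (86/6=14.33) > C (269/20=13.45) > A (182/30=6.07) > E (76/36=2.11)
Fill: take D (16 @ 275) → take B (6 @ 86) → take C (20 @ 269) → take A (30 @ 182) → take 10/36 of E → 21.11; 82/82 used.
4 item(s) taken whole; one partial (take 10/36 of E).

4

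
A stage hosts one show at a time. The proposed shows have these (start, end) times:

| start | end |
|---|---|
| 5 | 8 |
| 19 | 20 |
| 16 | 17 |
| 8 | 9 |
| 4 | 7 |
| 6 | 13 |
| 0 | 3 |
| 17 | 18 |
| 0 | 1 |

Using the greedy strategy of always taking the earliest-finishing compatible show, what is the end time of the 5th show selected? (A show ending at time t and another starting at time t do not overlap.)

Greedy by earliest finish: after sorting by end time, pick each interval compatible with the last pick.
Sorted by end: (0,1)  (0,3)  (4,7)  (5,8)  (8,9)  (6,13)  (16,17)  (17,18)  (19,20)
take (0,1); skip (0,3); take (4,7); take (8,9); take (16,17); take (17,18); take (19,20).
Selected: (0,1) (4,7) (8,9) (16,17) (17,18) (19,20)

18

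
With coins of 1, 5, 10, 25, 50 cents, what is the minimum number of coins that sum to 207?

Greedy: take as many of the largest coin as possible, then repeat with the remainder.
207 − 4×50→7 − 1×5→2 − 2×1→0
Total coins = 4 + 1 + 2 = 7

7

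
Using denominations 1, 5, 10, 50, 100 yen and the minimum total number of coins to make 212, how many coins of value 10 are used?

Use the largest denomination that fits, subtract, and repeat.
212 − 2×100→12 − 1×10→2 − 2×1→0
Count of 10: 1

1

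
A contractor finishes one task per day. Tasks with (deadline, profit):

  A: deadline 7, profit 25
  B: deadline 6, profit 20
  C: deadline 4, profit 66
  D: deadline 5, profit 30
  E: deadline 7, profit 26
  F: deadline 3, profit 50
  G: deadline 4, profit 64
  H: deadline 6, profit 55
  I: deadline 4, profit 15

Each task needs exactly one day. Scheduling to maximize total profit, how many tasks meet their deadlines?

7

Sort by profit descending; place each in the latest free slot ≤ its deadline.
Profit order: C=66 G=64 H=55 F=50 D=30 E=26 A=25 B=20 I=15
Assign: C→slot 4, G→slot 3, H→slot 6, F→slot 2, D→slot 5, E→slot 7, A→slot 1, B skipped, I skipped.
Slots: [1:A] [2:F] [3:G] [4:C] [5:D] [6:H] [7:E]
7 of 9 scheduled.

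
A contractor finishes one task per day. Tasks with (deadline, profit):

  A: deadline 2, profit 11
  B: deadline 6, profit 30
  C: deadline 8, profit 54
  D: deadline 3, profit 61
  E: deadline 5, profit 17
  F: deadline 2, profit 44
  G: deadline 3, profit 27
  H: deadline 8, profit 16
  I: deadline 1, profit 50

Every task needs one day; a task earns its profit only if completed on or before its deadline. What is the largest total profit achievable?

Sort by profit descending; place each in the latest free slot ≤ its deadline.
By profit: D(d3,61), C(d8,54), I(d1,50), F(d2,44), B(d6,30), G(d3,27), E(d5,17), H(d8,16), A(d2,11)
D→slot 3; C→slot 8; I→slot 1; F→slot 2; B→slot 6; G skipped; E→slot 5; H→slot 7; A skipped.
Profit = 50 + 44 + 61 + 17 + 30 + 16 + 54 = 272

272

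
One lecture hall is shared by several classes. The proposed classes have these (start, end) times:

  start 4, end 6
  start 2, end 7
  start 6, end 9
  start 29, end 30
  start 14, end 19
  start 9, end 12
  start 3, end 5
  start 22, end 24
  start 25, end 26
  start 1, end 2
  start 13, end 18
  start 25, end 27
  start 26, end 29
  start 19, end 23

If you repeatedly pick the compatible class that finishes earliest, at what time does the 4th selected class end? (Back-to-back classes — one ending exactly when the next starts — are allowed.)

Order by finish time; keep every interval that doesn't clash with the previous kept one.
Sorted by end: (1,2)  (3,5)  (4,6)  (2,7)  (6,9)  (9,12)  (13,18)  (14,19)  (19,23)  (22,24)  (25,26)  (25,27)  (26,29)  (29,30)
take (1,2); take (3,5); skip (4,6); skip (2,7); take (6,9); take (9,12); take (13,18); take (19,23); take (25,26); skip (25,27); take (26,29); take (29,30).
Selected: (1,2) (3,5) (6,9) (9,12) (13,18) (19,23) (25,26) (26,29) (29,30)

12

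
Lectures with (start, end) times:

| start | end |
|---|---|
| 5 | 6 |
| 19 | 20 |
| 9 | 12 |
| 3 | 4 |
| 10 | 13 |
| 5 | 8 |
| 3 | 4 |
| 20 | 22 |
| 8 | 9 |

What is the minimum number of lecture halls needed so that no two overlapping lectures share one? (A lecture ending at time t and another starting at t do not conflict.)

The answer is the maximum number of intervals overlapping at any instant.
Events (time:±→running): 3:+→1 3:+→2 … peak 2.

2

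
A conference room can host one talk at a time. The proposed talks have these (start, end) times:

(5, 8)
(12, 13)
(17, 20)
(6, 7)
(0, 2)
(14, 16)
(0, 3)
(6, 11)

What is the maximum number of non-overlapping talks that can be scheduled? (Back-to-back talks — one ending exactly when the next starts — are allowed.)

By end time: (0,2), (0,3), (6,7), (5,8), (6,11), (12,13), (14,16), (17,20).
Pick (0,2); next start ≥ 2 → (6,7); next start ≥ 7 → (12,13); next start ≥ 13 → (14,16); next start ≥ 16 → (17,20).
Selected 5 talks.

5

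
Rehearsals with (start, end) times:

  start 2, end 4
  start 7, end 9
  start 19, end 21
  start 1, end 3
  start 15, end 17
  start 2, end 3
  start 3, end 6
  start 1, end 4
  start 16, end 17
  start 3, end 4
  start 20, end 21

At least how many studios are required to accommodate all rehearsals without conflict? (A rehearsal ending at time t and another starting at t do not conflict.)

4

Count concurrent intervals with a sweep; the peak is the room count.
Events (time:±→running): 1:+→1 1:+→2 2:+→3 2:+→4 … peak 4.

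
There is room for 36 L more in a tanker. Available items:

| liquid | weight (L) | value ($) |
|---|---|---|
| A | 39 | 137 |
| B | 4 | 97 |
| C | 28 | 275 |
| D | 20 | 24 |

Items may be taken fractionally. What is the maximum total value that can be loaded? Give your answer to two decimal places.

386.05

Greedy by value/weight ratio, highest first.
Order: B (97/4=24.25) > C (275/28=9.82) > A (137/39=3.51) > D (24/20=1.20)
Fill: take B (4 @ 97) → take C (28 @ 275) → take 4/39 of A → 14.05; 36/36 used.
Total value = 386.05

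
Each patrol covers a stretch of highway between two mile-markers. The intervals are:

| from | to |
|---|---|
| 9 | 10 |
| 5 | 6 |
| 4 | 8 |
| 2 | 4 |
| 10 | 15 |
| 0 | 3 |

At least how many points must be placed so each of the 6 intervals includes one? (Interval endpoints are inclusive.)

3

Sorted: [0,3] [2,4] [5,6] [4,8] [9,10] [10,15]
{[0,3],[2,4]} hit by 3; {[5,6],[4,8]} hit by 6; {[9,10],[10,15]} hit by 10.
Points: 3, 6, 10 (3 total).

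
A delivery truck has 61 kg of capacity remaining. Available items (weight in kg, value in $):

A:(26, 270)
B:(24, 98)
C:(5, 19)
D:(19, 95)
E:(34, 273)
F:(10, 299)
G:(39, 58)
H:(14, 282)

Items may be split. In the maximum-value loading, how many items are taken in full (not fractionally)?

Ratios (sorted): F 29.90, H 20.14, A 10.38, E 8.03, D 5.00, B 4.08, C 3.80, G 1.49
take F (10 @ 299); take H (14 @ 282); take A (26 @ 270); take 11/34 of E → 88.32. Capacity used 61/61.
3 item(s) taken whole; one partial (take 11/34 of E).

3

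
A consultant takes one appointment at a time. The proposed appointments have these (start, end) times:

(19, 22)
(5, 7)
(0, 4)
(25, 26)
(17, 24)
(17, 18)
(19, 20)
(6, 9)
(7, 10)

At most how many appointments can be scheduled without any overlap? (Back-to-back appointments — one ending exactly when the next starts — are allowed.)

6

Order by finish time; keep every interval that doesn't clash with the previous kept one.
By end time: (0,4), (5,7), (6,9), (7,10), (17,18), (19,20), (19,22), (17,24), (25,26).
Pick (0,4); next start ≥ 4 → (5,7); next start ≥ 7 → (7,10); next start ≥ 10 → (17,18); next start ≥ 18 → (19,20); next start ≥ 20 → (25,26).
Selected 6 appointments.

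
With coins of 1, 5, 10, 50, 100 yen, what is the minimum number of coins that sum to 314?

Greedy: take as many of the largest coin as possible, then repeat with the remainder.
314 − 3×100→14 − 1×10→4 − 4×1→0
Total coins = 3 + 1 + 4 = 8

8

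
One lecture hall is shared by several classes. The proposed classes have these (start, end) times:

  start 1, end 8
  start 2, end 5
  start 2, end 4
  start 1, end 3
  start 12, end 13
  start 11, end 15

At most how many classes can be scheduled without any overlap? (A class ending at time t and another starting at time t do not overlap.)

Sort by end time and greedily take each interval whose start is ≥ the last chosen end.
By end time: (1,3), (2,4), (2,5), (1,8), (12,13), (11,15).
Pick (1,3); next start ≥ 3 → (12,13).
Selected 2 classes.

2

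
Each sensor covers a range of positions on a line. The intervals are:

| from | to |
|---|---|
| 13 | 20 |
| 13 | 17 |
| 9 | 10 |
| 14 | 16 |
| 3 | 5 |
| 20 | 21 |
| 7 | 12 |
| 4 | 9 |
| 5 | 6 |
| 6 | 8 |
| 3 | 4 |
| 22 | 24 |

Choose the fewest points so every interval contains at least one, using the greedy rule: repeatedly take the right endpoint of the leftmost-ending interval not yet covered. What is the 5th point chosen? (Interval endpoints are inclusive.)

By right end: [3,4]  [3,5]  [5,6]  [6,8]  [4,9]  [9,10]  [7,12]  [14,16]  [13,17]  [13,20]  [20,21]  [22,24]
[3,4] uncovered → point at 4; [5,6] uncovered → point at 6; [9,10] uncovered → point at 10; [14,16] uncovered → point at 16; [20,21] uncovered → point at 21; [22,24] uncovered → point at 24.
Points: 4, 6, 10, 16, 21, 24 (6 total).

21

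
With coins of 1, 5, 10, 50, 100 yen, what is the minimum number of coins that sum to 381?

Use the largest denomination that fits, subtract, and repeat.
381 − 3×100→81 − 1×50→31 − 3×10→1 − 1×1→0
Total coins = 3 + 1 + 3 + 1 = 8

8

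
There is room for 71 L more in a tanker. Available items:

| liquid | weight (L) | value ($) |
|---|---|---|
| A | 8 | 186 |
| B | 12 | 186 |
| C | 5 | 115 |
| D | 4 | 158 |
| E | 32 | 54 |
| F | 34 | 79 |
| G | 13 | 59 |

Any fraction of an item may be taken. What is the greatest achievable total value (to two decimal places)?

771.38

Ratios (sorted): D 39.50, A 23.25, C 23.00, B 15.50, G 4.54, F 2.32, E 1.69
take D (4 @ 158); take A (8 @ 186); take C (5 @ 115); take B (12 @ 186); take G (13 @ 59); take 29/34 of F → 67.38. Capacity used 71/71.
Total value = 771.38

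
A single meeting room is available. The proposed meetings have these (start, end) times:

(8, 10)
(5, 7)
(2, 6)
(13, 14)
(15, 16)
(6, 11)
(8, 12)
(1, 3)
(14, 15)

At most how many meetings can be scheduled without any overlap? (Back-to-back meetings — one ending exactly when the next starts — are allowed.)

6

By end time: (1,3), (2,6), (5,7), (8,10), (6,11), (8,12), (13,14), (14,15), (15,16).
Pick (1,3); next start ≥ 3 → (5,7); next start ≥ 7 → (8,10); next start ≥ 10 → (13,14); next start ≥ 14 → (14,15); next start ≥ 15 → (15,16).
Selected 6 meetings.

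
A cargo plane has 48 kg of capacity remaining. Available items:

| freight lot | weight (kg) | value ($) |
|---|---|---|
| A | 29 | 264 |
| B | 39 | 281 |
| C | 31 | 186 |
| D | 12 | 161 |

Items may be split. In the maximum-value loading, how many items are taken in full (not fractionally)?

Greedy by value/weight ratio, highest first.
Order: D (161/12=13.42) > A (264/29=9.10) > B (281/39=7.21) > C (186/31=6.00)
Fill: take D (12 @ 161) → take A (29 @ 264) → take 7/39 of B → 50.44; 48/48 used.
2 item(s) taken whole; one partial (take 7/39 of B).

2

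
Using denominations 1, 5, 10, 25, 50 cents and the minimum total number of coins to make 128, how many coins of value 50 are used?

Use the largest denomination that fits, subtract, and repeat.
128 = 2×50 + 1×25 + 3×1
Count of 50: 2

2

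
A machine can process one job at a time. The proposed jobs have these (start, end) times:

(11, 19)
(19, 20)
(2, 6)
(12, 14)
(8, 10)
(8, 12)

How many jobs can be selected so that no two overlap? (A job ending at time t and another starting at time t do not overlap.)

Sorted by end: (2,6)  (8,10)  (8,12)  (12,14)  (11,19)  (19,20)
take (2,6); take (8,10); take (12,14); take (19,20).
Selected 4 jobs.

4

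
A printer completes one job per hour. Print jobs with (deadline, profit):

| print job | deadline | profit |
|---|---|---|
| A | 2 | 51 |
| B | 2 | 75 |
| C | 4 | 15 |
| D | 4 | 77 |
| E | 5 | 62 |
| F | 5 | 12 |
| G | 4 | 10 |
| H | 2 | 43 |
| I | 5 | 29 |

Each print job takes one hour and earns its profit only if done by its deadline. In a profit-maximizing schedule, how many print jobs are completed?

By profit: D(d4,77), B(d2,75), E(d5,62), A(d2,51), H(d2,43), I(d5,29), C(d4,15), F(d5,12), G(d4,10)
D→slot 4; B→slot 2; E→slot 5; A→slot 1; H skipped; I→slot 3; C skipped; F skipped; G skipped.
5 of 9 scheduled.

5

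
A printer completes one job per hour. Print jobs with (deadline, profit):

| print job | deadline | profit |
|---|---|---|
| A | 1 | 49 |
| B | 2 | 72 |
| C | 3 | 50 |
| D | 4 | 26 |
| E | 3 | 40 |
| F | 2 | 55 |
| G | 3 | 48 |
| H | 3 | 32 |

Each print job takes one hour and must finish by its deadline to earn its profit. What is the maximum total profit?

Profit order: B=72 F=55 C=50 A=49 G=48 E=40 H=32 D=26
Assign: B→slot 2, F→slot 1, C→slot 3, A skipped, G skipped, E skipped, H skipped, D→slot 4.
Slots: [1:F] [2:B] [3:C] [4:D]
Profit = 55 + 72 + 50 + 26 = 203

203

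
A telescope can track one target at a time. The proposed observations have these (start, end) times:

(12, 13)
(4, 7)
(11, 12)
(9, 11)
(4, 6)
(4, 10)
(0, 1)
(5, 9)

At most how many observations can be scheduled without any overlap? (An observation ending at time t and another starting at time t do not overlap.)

5

Sort by end time and greedily take each interval whose start is ≥ the last chosen end.
Sorted by end: (0,1)  (4,6)  (4,7)  (5,9)  (4,10)  (9,11)  (11,12)  (12,13)
take (0,1); take (4,6); skip (4,7); skip (5,9); take (9,11); take (11,12); take (12,13).
Selected 5 observations.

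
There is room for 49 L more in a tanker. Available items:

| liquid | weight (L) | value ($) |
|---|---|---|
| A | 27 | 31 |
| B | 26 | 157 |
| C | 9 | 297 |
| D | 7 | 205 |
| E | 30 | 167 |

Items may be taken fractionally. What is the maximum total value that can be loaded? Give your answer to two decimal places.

Ratios (sorted): C 33.00, D 29.29, B 6.04, E 5.57, A 1.15
take C (9 @ 297); take D (7 @ 205); take B (26 @ 157); take 7/30 of E → 38.97. Capacity used 49/49.
Total value = 697.97

697.97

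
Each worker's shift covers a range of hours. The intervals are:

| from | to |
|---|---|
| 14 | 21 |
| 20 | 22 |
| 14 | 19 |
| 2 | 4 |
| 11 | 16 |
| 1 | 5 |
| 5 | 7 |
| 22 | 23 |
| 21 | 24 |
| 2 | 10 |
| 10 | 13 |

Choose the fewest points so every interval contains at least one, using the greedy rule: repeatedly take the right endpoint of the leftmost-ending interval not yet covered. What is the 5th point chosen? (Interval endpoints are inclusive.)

Process intervals by earliest right end; each time one isn't hit yet, stab at its right endpoint.
By right end: [2,4]  [1,5]  [5,7]  [2,10]  [10,13]  [11,16]  [14,19]  [14,21]  [20,22]  [22,23]  [21,24]
[2,4] uncovered → point at 4; [5,7] uncovered → point at 7; [10,13] uncovered → point at 13; [14,19] uncovered → point at 19; [20,22] uncovered → point at 22.
Points: 4, 7, 13, 19, 22 (5 total).

22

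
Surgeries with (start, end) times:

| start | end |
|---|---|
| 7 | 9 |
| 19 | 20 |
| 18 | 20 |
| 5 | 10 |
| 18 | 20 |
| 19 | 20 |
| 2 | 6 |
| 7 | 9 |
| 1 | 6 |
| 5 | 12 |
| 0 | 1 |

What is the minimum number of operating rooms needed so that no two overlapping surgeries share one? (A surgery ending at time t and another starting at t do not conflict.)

4

Count concurrent intervals with a sweep; the peak is the room count.
Events (time:±→running): 0:+→1 1:-→0 1:+→1 2:+→2 5:+→3 5:+→4 … peak 4.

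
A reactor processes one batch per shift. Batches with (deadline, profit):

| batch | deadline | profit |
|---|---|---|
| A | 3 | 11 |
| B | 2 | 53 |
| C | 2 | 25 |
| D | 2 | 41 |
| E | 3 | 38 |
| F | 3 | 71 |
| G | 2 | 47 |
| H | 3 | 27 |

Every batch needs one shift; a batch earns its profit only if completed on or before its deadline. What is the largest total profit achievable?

Sort by profit descending; place each in the latest free slot ≤ its deadline.
By profit: F(d3,71), B(d2,53), G(d2,47), D(d2,41), E(d3,38), H(d3,27), C(d2,25), A(d3,11)
F→slot 3; B→slot 2; G→slot 1; D skipped; E skipped; H skipped; C skipped; A skipped.
Profit = 47 + 53 + 71 = 171

171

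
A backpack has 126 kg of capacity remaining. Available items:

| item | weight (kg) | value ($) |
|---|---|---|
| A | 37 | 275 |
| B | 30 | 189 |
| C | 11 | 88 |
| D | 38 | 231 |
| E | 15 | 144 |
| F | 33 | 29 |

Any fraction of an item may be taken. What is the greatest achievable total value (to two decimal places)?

Sort by value per unit weight and fill in that order.
Order: E (144/15=9.60) > C (88/11=8.00) > A (275/37=7.43) > B (189/30=6.30) > D (231/38=6.08) > F (29/33=0.88)
Fill: take E (15 @ 144) → take C (11 @ 88) → take A (37 @ 275) → take B (30 @ 189) → take 33/38 of D → 200.61; 126/126 used.
Total value = 896.61

896.61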